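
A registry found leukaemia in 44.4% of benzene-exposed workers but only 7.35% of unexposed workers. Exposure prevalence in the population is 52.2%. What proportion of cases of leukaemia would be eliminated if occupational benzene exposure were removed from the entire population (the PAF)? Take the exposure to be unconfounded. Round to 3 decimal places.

PAF ≈ 0.725

p₁ = 0.444, p₀ = 0.0735.
Overall risk P(Y=1) = π·p₁ + (1−π)·p₀ = 0.522×0.444 + 0.478×0.0735 = 0.2669.
Under exogeneity, PAF = [P(Y=1) − p₀] / P(Y=1).
PAF = (0.2669 − 0.0735) / 0.2669 ≈ 0.7246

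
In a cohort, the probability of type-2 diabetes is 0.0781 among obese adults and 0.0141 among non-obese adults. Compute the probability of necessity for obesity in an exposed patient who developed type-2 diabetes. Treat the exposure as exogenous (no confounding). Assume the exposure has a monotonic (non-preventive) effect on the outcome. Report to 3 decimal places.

PN ≈ 0.819

Let p₁ = 0.0781, p₀ = 0.0141.
Under exogeneity and monotonicity, PN = (p₁ − p₀) / p₁.
PN = (0.0781 − 0.0141) / 0.0781 = 0.064 / 0.0781 ≈ 0.8195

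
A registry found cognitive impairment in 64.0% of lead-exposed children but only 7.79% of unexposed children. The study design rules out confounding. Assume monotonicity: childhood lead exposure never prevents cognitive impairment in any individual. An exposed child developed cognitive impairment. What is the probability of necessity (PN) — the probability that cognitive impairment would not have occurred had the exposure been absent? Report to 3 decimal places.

p₁ = 0.64, p₀ = 0.0779.
Under exogeneity and monotonicity, PN = (p₁ − p₀) / p₁.
PN = (0.64 − 0.0779) / 0.64 = 0.5621 / 0.64 ≈ 0.8783

PN ≈ 0.878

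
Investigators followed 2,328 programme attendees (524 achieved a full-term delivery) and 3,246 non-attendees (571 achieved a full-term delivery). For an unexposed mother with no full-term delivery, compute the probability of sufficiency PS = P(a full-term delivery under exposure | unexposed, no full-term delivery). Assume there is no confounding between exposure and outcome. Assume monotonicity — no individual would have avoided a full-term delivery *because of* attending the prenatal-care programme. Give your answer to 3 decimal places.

PS ≈ 0.060

p₁ = P(outcome | exposed) = 524/2328 = 0.22509
p₀ = P(outcome | unexposed) = 571/3246 = 0.17591
Under exogeneity and monotonicity, PS = (p₁ − p₀) / (1 − p₀).
PS = (0.22509 − 0.17591) / (1 − 0.17591) = 0.049177 / 0.82409 ≈ 0.0597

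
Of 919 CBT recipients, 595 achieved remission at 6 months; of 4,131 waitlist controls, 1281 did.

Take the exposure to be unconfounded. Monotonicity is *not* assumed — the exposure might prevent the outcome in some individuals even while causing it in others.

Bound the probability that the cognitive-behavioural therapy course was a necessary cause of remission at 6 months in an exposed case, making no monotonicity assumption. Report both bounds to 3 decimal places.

0.521 ≤ PN ≤ 1.000

p₁ = P(outcome | exposed) = 595/919 = 0.64744
p₀ = P(outcome | unexposed) = 1281/4131 = 0.31009
Under exogeneity alone the bounds on PN are max{0,(p₁−p₀)/p₁} ≤ PN ≤ min{1,(1−p₀)/p₁}.
  lower = (p₁ − p₀)/p₁ = 0.33735 / 0.64744 ≈ 0.5210
  upper = min{1, (1 − p₀)/p₁} = 0.68991 / 0.64744 ≈ 1.0656 → capped at 1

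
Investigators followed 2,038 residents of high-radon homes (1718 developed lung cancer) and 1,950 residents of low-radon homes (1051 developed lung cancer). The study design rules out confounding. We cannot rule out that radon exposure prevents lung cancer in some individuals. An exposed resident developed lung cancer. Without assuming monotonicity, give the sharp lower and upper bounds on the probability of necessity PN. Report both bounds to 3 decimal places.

p₁ = P(outcome | exposed) = 1718/2038 = 0.84298
p₀ = P(outcome | unexposed) = 1051/1950 = 0.53897
Under exogeneity alone the bounds on PN are max{0,(p₁−p₀)/p₁} ≤ PN ≤ min{1,(1−p₀)/p₁}.
  lower = (p₁ − p₀)/p₁ = 0.30401 / 0.84298 ≈ 0.3606
  upper = min{1, (1 − p₀)/p₁} = 0.46103 / 0.84298 ≈ 0.5469

0.361 ≤ PN ≤ 0.547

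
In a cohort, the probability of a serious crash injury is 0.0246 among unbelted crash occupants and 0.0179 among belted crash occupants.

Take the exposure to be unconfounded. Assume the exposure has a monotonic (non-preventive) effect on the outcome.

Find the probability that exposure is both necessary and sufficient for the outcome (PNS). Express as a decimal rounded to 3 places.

PNS ≈ 0.007

Let p₁ = 0.0246, p₀ = 0.0179.
Under exogeneity and monotonicity, PNS = p₁ − p₀.
PNS = 0.0246 − 0.0179 = 0.0067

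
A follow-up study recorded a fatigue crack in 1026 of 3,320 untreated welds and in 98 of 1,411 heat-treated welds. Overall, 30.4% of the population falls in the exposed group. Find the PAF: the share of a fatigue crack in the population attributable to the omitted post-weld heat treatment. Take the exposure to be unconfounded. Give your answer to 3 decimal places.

p₁ = P(outcome | exposed) = 1026/3320 = 0.30904
p₀ = P(outcome | unexposed) = 98/1411 = 0.069454
Overall risk P(Y=1) = π·p₁ + (1−π)·p₀ = 0.304×0.30904 + 0.696×0.069454 = 0.14229.
Under exogeneity, PAF = [P(Y=1) − p₀] / P(Y=1).
PAF = (0.14229 − 0.069454) / 0.14229 ≈ 0.5119

PAF ≈ 0.512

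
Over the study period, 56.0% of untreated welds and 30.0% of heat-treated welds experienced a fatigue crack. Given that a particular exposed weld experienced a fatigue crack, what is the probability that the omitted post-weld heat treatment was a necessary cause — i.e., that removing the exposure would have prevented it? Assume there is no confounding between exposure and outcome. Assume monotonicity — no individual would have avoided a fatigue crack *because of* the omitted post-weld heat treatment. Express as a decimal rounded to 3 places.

p₁ = 0.56, p₀ = 0.3.
Under exogeneity and monotonicity, PN = (p₁ − p₀) / p₁.
PN = (0.56 − 0.3) / 0.56 = 0.26 / 0.56 ≈ 0.4643

PN ≈ 0.464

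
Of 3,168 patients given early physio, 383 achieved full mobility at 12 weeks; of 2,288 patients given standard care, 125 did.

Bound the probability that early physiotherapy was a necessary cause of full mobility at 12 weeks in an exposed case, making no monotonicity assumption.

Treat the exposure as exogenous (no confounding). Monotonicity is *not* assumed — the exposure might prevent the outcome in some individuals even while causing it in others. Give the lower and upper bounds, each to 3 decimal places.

0.548 ≤ PN ≤ 1.000

p₁ = P(outcome | exposed) = 383/3168 = 0.1209
p₀ = P(outcome | unexposed) = 125/2288 = 0.054633
Under exogeneity alone the bounds on PN are max{0,(p₁−p₀)/p₁} ≤ PN ≤ min{1,(1−p₀)/p₁}.
  lower = (p₁ − p₀)/p₁ = 0.066264 / 0.1209 ≈ 0.5481
  upper = min{1, (1 − p₀)/p₁} = 0.94537 / 0.1209 ≈ 7.8196 → capped at 1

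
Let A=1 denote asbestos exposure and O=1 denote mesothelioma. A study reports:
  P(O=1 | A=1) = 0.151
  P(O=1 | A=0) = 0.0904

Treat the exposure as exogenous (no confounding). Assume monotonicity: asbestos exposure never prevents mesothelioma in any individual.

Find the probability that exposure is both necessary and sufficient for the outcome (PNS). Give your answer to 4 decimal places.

PNS ≈ 0.0606

Let p₁ = 0.151, p₀ = 0.0904.
Under exogeneity and monotonicity, PNS = p₁ − p₀.
PNS = 0.151 − 0.0904 = 0.0606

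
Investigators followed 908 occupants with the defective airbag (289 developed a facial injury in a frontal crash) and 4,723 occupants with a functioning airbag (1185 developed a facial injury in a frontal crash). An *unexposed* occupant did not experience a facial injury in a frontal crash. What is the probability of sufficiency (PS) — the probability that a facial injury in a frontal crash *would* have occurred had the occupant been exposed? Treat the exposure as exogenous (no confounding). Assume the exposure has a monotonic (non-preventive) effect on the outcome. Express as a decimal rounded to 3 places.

p₁ = P(outcome | exposed) = 289/908 = 0.31828
p₀ = P(outcome | unexposed) = 1185/4723 = 0.2509
Under exogeneity and monotonicity, PS = (p₁ − p₀) / (1 − p₀).
PS = (0.31828 − 0.2509) / (1 − 0.2509) = 0.067382 / 0.7491 ≈ 0.0900

PS ≈ 0.090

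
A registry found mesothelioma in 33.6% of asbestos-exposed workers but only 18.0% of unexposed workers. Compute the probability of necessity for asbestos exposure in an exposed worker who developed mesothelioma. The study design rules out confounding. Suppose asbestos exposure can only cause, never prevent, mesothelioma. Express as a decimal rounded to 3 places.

PN ≈ 0.464

p₁ = 0.336, p₀ = 0.18.
Under exogeneity and monotonicity, PN = (p₁ − p₀) / p₁.
PN = (0.336 − 0.18) / 0.336 = 0.156 / 0.336 ≈ 0.4643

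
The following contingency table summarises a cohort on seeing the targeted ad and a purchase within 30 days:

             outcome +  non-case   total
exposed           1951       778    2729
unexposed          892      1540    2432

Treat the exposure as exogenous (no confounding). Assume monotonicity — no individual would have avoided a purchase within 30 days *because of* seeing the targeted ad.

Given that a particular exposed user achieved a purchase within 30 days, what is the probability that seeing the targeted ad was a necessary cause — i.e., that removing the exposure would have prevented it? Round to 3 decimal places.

p₁ = P(outcome | exposed) = 1951/2729 = 0.71491
p₀ = P(outcome | unexposed) = 892/2432 = 0.36678
Under exogeneity and monotonicity, PN = (p₁ − p₀)/p₁.
PN = (0.71491 − 0.36678) / 0.71491 ≈ 0.4870

PN ≈ 0.487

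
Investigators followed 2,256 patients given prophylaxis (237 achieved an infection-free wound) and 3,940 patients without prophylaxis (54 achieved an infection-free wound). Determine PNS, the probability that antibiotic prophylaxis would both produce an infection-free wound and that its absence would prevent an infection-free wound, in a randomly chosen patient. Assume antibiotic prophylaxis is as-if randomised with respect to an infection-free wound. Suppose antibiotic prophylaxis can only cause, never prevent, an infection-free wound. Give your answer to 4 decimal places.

PNS ≈ 0.0913

p₁ = P(outcome | exposed) = 237/2256 = 0.10505
p₀ = P(outcome | unexposed) = 54/3940 = 0.013706
Under exogeneity and monotonicity, PNS = p₁ − p₀.
PNS = 0.10505 − 0.013706 = 0.091348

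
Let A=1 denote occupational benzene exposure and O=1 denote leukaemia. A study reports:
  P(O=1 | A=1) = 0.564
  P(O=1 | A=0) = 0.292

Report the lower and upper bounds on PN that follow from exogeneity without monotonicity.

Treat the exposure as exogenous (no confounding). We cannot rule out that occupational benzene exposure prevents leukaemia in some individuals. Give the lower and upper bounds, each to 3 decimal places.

Let p₁ = 0.564, p₀ = 0.292.
Under exogeneity alone the bounds on PN are max{0,(p₁−p₀)/p₁} ≤ PN ≤ min{1,(1−p₀)/p₁}.
  lower = (p₁ − p₀)/p₁ = 0.272 / 0.564 ≈ 0.4823
  upper = min{1, (1 − p₀)/p₁} = 0.708 / 0.564 ≈ 1.2553 → capped at 1

0.482 ≤ PN ≤ 1.000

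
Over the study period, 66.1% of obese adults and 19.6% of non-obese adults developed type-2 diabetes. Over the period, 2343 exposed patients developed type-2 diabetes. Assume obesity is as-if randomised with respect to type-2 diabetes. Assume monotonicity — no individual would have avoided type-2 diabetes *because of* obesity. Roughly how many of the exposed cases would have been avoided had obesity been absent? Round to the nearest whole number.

about 1648 cases

p₁ = 0.661, p₀ = 0.196.
PN = (p₁ − p₀)/p₁ = (0.661 − 0.196) / 0.661 ≈ 0.70348.
Attributable cases ≈ PN × (exposed cases) = 0.70348 × 2343 ≈ 1648.25.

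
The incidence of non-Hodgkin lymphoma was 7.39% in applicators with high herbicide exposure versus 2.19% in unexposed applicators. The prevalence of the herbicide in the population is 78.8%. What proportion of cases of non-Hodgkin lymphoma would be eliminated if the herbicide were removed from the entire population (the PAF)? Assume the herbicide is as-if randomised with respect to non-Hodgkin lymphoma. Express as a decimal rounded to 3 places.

PAF ≈ 0.652

p₁ = 0.0739, p₀ = 0.0219.
Overall risk P(Y=1) = π·p₁ + (1−π)·p₀ = 0.788×0.0739 + 0.212×0.0219 = 0.062876.
Under exogeneity, PAF = [P(Y=1) − p₀] / P(Y=1).
PAF = (0.062876 − 0.0219) / 0.062876 ≈ 0.6517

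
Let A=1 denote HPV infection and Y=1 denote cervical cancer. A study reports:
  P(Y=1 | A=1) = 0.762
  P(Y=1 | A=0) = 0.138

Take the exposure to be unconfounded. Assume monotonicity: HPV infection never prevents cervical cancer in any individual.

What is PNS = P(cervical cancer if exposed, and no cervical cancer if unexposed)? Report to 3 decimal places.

Let p₁ = 0.762, p₀ = 0.138.
Under exogeneity and monotonicity, PNS = p₁ − p₀.
PNS = 0.762 − 0.138 = 0.624

PNS ≈ 0.624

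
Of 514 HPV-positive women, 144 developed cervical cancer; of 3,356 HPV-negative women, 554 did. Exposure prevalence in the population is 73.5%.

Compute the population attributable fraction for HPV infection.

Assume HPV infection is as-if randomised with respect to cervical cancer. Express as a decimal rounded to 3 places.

PAF ≈ 0.339

p₁ = P(outcome | exposed) = 144/514 = 0.28016
p₀ = P(outcome | unexposed) = 554/3356 = 0.16508
Overall risk P(Y=1) = π·p₁ + (1−π)·p₀ = 0.735×0.28016 + 0.265×0.16508 = 0.24966.
Under exogeneity, PAF = [P(Y=1) − p₀] / P(Y=1).
PAF = (0.24966 − 0.16508) / 0.24966 ≈ 0.3388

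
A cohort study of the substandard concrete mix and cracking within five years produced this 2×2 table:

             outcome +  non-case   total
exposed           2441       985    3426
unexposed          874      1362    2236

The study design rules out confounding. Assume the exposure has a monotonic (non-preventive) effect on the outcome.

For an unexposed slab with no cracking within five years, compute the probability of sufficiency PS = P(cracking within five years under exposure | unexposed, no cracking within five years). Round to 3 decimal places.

PS ≈ 0.528

p₁ = P(outcome | exposed) = 2441/3426 = 0.71249
p₀ = P(outcome | unexposed) = 874/2236 = 0.39088
Under exogeneity and monotonicity, PS = (p₁ − p₀)/(1 − p₀).
PS = (0.71249 − 0.39088) / 0.60912 ≈ 0.5280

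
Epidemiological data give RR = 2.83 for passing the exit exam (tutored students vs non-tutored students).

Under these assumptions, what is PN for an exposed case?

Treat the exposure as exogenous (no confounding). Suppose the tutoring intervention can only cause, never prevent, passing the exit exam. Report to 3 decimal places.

Under exogeneity and monotonicity, PN = (RR − 1) / RR = 1 − 1/RR.
PN = (2.83 − 1) / 2.83 = 1.83 / 2.83 ≈ 0.6466

PN ≈ 0.647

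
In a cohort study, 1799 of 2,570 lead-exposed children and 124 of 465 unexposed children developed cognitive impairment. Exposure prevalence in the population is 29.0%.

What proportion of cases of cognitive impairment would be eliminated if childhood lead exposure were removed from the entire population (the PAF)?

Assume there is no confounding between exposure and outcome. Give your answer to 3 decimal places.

PAF ≈ 0.320

p₁ = P(outcome | exposed) = 1799/2570 = 0.7
p₀ = P(outcome | unexposed) = 124/465 = 0.26667
Overall risk P(Y=1) = π·p₁ + (1−π)·p₀ = 0.29×0.7 + 0.71×0.26667 = 0.39233.
Under exogeneity, PAF = [P(Y=1) − p₀] / P(Y=1).
PAF = (0.39233 − 0.26667) / 0.39233 ≈ 0.3203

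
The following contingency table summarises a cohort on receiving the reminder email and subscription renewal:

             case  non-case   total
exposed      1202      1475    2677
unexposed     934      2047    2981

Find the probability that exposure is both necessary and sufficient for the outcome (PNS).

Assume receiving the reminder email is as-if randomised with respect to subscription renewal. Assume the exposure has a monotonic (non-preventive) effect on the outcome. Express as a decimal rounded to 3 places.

PNS ≈ 0.136

p₁ = P(outcome | exposed) = 1202/2677 = 0.44901
p₀ = P(outcome | unexposed) = 934/2981 = 0.31332
Under exogeneity and monotonicity, PNS = p₁ − p₀.
PNS = 0.44901 − 0.31332 = 0.13569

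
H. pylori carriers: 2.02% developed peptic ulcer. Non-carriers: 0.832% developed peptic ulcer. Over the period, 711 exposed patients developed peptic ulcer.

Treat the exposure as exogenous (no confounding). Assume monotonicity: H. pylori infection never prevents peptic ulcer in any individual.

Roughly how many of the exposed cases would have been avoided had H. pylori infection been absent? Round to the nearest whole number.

about 418 cases

p₁ = 0.0202, p₀ = 0.00832.
PN = (p₁ − p₀)/p₁ = (0.0202 − 0.00832) / 0.0202 ≈ 0.58812.
Attributable cases ≈ PN × (exposed cases) = 0.58812 × 711 ≈ 418.15.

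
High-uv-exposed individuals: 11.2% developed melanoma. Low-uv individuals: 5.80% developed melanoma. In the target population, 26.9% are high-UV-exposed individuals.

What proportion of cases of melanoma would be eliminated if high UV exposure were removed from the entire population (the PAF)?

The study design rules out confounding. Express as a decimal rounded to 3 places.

PAF ≈ 0.200

p₁ = 0.112, p₀ = 0.058.
Overall risk P(Y=1) = π·p₁ + (1−π)·p₀ = 0.269×0.112 + 0.731×0.058 = 0.072526.
Under exogeneity, PAF = [P(Y=1) − p₀] / P(Y=1).
PAF = (0.072526 − 0.058) / 0.072526 ≈ 0.2003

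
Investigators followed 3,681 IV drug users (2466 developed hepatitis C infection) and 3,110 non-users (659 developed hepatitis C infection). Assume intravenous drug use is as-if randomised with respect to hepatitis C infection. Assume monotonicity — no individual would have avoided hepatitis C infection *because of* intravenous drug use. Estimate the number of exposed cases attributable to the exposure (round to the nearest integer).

p₁ = P(outcome | exposed) = 2466/3681 = 0.66993
p₀ = P(outcome | unexposed) = 659/3110 = 0.2119
PN = (p₁ − p₀)/p₁ = (0.66993 − 0.2119) / 0.66993 ≈ 0.68370.
Attributable cases ≈ PN × (exposed cases) = 0.68370 × 2466 ≈ 1686.01.

about 1686 cases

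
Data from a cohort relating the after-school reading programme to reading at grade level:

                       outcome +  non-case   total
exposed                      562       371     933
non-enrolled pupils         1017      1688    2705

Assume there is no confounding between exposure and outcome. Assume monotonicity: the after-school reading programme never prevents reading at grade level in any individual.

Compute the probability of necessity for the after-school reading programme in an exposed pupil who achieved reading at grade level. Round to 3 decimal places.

PN ≈ 0.376

p₁ = P(outcome | exposed) = 562/933 = 0.60236
p₀ = P(outcome | unexposed) = 1017/2705 = 0.37597
Under exogeneity and monotonicity, PN = (p₁ − p₀) / p₁.
PN = (0.60236 − 0.37597) / 0.60236 = 0.22639 / 0.60236 ≈ 0.3758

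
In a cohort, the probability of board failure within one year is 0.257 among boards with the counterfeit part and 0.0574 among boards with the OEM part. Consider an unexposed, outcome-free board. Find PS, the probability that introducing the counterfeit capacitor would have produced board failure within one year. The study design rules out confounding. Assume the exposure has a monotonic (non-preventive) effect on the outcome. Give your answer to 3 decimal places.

PS ≈ 0.212

Let p₁ = 0.257, p₀ = 0.0574.
Under exogeneity and monotonicity, PS = (p₁ − p₀) / (1 − p₀).
PS = (0.257 − 0.0574) / (1 − 0.0574) = 0.1996 / 0.9426 ≈ 0.2118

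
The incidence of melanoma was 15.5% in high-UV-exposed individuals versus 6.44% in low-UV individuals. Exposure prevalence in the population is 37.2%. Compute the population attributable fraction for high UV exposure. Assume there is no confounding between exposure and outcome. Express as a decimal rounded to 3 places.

p₁ = 0.155, p₀ = 0.0644.
Overall risk P(Y=1) = π·p₁ + (1−π)·p₀ = 0.372×0.155 + 0.628×0.0644 = 0.098103.
Under exogeneity, PAF = [P(Y=1) − p₀] / P(Y=1).
PAF = (0.098103 − 0.0644) / 0.098103 ≈ 0.3435

PAF ≈ 0.344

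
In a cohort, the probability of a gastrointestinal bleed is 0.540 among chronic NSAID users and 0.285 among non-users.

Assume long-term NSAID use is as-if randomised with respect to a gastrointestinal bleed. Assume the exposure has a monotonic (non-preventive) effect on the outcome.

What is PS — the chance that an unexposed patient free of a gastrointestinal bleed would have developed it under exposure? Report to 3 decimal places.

PS ≈ 0.357

Let p₁ = 0.54, p₀ = 0.285.
Under exogeneity and monotonicity, PS = (p₁ − p₀) / (1 − p₀).
PS = (0.54 − 0.285) / (1 − 0.285) = 0.255 / 0.715 ≈ 0.3566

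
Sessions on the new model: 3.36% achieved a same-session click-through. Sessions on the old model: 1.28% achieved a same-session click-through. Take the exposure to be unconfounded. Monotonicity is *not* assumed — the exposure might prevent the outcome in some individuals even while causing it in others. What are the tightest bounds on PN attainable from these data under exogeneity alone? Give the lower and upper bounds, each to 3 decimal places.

p₁ = 0.0336, p₀ = 0.0128.
Under exogeneity alone the bounds on PN are max{0,(p₁−p₀)/p₁} ≤ PN ≤ min{1,(1−p₀)/p₁}.
  lower = (p₁ − p₀)/p₁ = 0.0208 / 0.0336 ≈ 0.6190
  upper = min{1, (1 − p₀)/p₁} = 0.9872 / 0.0336 ≈ 29.3810 → capped at 1

0.619 ≤ PN ≤ 1.000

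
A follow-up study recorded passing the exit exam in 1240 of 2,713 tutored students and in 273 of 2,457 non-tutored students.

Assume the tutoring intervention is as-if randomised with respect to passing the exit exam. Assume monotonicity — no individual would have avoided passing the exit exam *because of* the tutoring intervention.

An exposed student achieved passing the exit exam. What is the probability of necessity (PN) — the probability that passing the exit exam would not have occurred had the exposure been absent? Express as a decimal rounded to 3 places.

p₁ = P(outcome | exposed) = 1240/2713 = 0.45706
p₀ = P(outcome | unexposed) = 273/2457 = 0.11111
Under exogeneity and monotonicity, PN = (p₁ − p₀) / p₁.
PN = (0.45706 − 0.11111) / 0.45706 = 0.34595 / 0.45706 ≈ 0.7569

PN ≈ 0.757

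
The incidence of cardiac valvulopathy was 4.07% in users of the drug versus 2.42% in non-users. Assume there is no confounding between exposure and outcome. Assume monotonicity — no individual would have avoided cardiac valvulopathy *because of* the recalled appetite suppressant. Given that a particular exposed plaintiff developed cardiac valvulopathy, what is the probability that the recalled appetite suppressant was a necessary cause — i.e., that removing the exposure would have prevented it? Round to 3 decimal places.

PN ≈ 0.405

p₁ = 0.0407, p₀ = 0.0242.
Under exogeneity and monotonicity, PN = (p₁ − p₀) / p₁.
PN = (0.0407 − 0.0242) / 0.0407 = 0.0165 / 0.0407 ≈ 0.4054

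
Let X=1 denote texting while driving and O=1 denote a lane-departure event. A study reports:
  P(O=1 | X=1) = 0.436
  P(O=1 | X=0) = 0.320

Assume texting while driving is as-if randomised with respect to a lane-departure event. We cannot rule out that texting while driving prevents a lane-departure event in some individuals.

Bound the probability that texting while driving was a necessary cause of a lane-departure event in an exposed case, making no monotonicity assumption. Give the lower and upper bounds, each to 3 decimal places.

Let p₁ = 0.436, p₀ = 0.32.
Under exogeneity alone the bounds on PN are max{0,(p₁−p₀)/p₁} ≤ PN ≤ min{1,(1−p₀)/p₁}.
  lower = (p₁ − p₀)/p₁ = 0.116 / 0.436 ≈ 0.2661
  upper = min{1, (1 − p₀)/p₁} = 0.68 / 0.436 ≈ 1.5596 → capped at 1

0.266 ≤ PN ≤ 1.000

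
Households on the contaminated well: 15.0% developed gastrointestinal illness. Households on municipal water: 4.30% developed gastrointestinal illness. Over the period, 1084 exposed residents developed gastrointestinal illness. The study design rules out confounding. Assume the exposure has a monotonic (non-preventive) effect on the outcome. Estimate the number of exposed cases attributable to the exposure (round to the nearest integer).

about 773 cases

p₁ = 0.15, p₀ = 0.043.
PN = (p₁ − p₀)/p₁ = (0.15 − 0.043) / 0.15 ≈ 0.71333.
Attributable cases ≈ PN × (exposed cases) = 0.71333 × 1084 ≈ 773.25.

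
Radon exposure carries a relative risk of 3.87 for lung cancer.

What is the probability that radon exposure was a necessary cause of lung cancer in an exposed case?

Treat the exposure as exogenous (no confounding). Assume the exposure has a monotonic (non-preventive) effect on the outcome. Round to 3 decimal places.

Under exogeneity and monotonicity, PN = (RR − 1) / RR = 1 − 1/RR.
PN = (3.87 − 1) / 3.87 = 2.87 / 3.87 ≈ 0.7416

PN ≈ 0.742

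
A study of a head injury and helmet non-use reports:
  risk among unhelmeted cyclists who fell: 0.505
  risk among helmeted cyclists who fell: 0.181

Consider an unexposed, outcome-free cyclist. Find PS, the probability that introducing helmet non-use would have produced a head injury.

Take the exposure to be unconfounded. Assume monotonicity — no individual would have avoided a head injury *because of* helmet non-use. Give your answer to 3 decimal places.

PS ≈ 0.396

Let p₁ = 0.505, p₀ = 0.181.
Under exogeneity and monotonicity, PS = (p₁ − p₀) / (1 − p₀).
PS = (0.505 − 0.181) / (1 − 0.181) = 0.324 / 0.819 ≈ 0.3956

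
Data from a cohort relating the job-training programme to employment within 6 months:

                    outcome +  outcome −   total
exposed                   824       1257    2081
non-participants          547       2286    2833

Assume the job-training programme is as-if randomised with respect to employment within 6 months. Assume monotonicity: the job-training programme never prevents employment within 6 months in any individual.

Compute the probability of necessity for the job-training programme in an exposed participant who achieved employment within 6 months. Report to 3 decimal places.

p₁ = P(outcome | exposed) = 824/2081 = 0.39596
p₀ = P(outcome | unexposed) = 547/2833 = 0.19308
Under exogeneity and monotonicity, PN = (p₁ − p₀)/p₁.
PN = (0.39596 − 0.19308) / 0.39596 ≈ 0.5124

PN ≈ 0.512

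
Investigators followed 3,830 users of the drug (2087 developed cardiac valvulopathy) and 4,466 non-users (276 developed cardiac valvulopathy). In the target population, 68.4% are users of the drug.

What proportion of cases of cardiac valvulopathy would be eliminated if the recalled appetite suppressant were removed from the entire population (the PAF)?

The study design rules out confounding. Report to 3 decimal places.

PAF ≈ 0.842

p₁ = P(outcome | exposed) = 2087/3830 = 0.54491
p₀ = P(outcome | unexposed) = 276/4466 = 0.0618
Overall risk P(Y=1) = π·p₁ + (1−π)·p₀ = 0.684×0.54491 + 0.316×0.0618 = 0.39225.
Under exogeneity, PAF = [P(Y=1) − p₀] / P(Y=1).
PAF = (0.39225 − 0.0618) / 0.39225 ≈ 0.8424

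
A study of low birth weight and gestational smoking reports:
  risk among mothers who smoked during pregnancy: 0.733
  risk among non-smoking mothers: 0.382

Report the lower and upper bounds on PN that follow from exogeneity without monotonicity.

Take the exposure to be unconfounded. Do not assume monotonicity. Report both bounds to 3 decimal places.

Let p₁ = 0.733, p₀ = 0.382.
Under exogeneity alone the bounds on PN are max{0,(p₁−p₀)/p₁} ≤ PN ≤ min{1,(1−p₀)/p₁}.
  lower = (p₁ − p₀)/p₁ = 0.351 / 0.733 ≈ 0.4789
  upper = min{1, (1 − p₀)/p₁} = 0.618 / 0.733 ≈ 0.8431

0.479 ≤ PN ≤ 0.843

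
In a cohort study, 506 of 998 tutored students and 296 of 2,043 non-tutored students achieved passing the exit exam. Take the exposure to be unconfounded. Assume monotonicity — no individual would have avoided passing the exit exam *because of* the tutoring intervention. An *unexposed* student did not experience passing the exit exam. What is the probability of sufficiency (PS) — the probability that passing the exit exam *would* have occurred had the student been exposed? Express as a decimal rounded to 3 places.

PS ≈ 0.423

p₁ = P(outcome | exposed) = 506/998 = 0.50701
p₀ = P(outcome | unexposed) = 296/2043 = 0.14488
Under exogeneity and monotonicity, PS = (p₁ − p₀) / (1 − p₀).
PS = (0.50701 − 0.14488) / (1 − 0.14488) = 0.36213 / 0.85512 ≈ 0.4235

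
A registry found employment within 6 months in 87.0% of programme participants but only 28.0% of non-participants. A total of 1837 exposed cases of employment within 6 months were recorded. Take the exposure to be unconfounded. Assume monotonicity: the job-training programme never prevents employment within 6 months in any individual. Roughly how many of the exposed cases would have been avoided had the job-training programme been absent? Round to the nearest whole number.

p₁ = 0.87, p₀ = 0.28.
PN = (p₁ − p₀)/p₁ = (0.87 − 0.28) / 0.87 ≈ 0.67816.
Attributable cases ≈ PN × (exposed cases) = 0.67816 × 1837 ≈ 1245.78.

about 1246 cases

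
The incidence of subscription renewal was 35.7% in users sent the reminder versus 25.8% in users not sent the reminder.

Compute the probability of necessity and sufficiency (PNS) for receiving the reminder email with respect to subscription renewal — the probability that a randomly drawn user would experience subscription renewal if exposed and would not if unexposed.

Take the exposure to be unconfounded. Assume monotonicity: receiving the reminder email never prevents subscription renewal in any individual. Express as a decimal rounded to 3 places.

p₁ = 0.357, p₀ = 0.258.
Under exogeneity and monotonicity, PNS = p₁ − p₀.
PNS = 0.357 − 0.258 = 0.099

PNS ≈ 0.099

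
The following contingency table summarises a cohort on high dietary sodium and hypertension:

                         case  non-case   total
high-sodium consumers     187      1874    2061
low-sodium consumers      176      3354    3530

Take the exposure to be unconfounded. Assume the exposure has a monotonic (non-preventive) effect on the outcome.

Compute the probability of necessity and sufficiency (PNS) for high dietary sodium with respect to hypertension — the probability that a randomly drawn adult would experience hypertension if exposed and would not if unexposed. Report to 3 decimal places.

PNS ≈ 0.041

p₁ = P(outcome | exposed) = 187/2061 = 0.090733
p₀ = P(outcome | unexposed) = 176/3530 = 0.049858
Under exogeneity and monotonicity, PNS = p₁ − p₀.
PNS = 0.090733 − 0.049858 = 0.040874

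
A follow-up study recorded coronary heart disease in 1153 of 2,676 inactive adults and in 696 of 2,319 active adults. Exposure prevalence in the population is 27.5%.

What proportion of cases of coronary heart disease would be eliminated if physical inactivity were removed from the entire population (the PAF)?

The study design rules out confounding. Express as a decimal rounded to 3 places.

p₁ = P(outcome | exposed) = 1153/2676 = 0.43087
p₀ = P(outcome | unexposed) = 696/2319 = 0.30013
Overall risk P(Y=1) = π·p₁ + (1−π)·p₀ = 0.275×0.43087 + 0.725×0.30013 = 0.33608.
Under exogeneity, PAF = [P(Y=1) − p₀] / P(Y=1).
PAF = (0.33608 − 0.30013) / 0.33608 ≈ 0.1070

PAF ≈ 0.107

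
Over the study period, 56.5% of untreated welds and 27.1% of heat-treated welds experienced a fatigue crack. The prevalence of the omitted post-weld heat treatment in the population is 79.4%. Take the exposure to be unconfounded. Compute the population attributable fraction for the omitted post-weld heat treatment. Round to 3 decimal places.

PAF ≈ 0.463

p₁ = 0.565, p₀ = 0.271.
Overall risk P(Y=1) = π·p₁ + (1−π)·p₀ = 0.794×0.565 + 0.206×0.271 = 0.50444.
Under exogeneity, PAF = [P(Y=1) − p₀] / P(Y=1).
PAF = (0.50444 − 0.271) / 0.50444 ≈ 0.4628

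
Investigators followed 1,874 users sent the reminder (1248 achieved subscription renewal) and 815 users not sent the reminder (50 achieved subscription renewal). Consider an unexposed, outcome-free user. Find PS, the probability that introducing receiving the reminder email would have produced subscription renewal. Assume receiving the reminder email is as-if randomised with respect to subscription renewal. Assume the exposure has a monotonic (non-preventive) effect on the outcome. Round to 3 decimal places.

PS ≈ 0.644

p₁ = P(outcome | exposed) = 1248/1874 = 0.66596
p₀ = P(outcome | unexposed) = 50/815 = 0.06135
Under exogeneity and monotonicity, PS = (p₁ − p₀) / (1 − p₀).
PS = (0.66596 − 0.06135) / (1 − 0.06135) = 0.60461 / 0.93865 ≈ 0.6441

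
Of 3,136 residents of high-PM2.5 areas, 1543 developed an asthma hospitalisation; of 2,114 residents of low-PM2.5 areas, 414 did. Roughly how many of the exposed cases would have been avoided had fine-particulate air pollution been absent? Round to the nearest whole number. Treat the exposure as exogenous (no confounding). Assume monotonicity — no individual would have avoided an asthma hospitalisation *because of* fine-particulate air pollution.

p₁ = P(outcome | exposed) = 1543/3136 = 0.49203
p₀ = P(outcome | unexposed) = 414/2114 = 0.19584
PN = (p₁ − p₀)/p₁ = (0.49203 − 0.19584) / 0.49203 ≈ 0.60198.
Attributable cases ≈ PN × (exposed cases) = 0.60198 × 1543 ≈ 928.85.

about 929 cases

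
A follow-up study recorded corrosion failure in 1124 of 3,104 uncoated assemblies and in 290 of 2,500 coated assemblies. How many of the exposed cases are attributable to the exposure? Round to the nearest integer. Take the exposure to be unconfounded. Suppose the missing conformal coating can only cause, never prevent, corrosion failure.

about 764 cases

p₁ = P(outcome | exposed) = 1124/3104 = 0.36211
p₀ = P(outcome | unexposed) = 290/2500 = 0.116
PN = (p₁ − p₀)/p₁ = (0.36211 − 0.116) / 0.36211 ≈ 0.67966.
Attributable cases ≈ PN × (exposed cases) = 0.67966 × 1124 ≈ 763.94.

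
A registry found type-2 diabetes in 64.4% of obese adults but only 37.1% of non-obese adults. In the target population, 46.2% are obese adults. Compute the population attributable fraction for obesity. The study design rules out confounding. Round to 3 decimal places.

PAF ≈ 0.254

p₁ = 0.644, p₀ = 0.371.
Overall risk P(Y=1) = π·p₁ + (1−π)·p₀ = 0.462×0.644 + 0.538×0.371 = 0.49713.
Under exogeneity, PAF = [P(Y=1) − p₀] / P(Y=1).
PAF = (0.49713 − 0.371) / 0.49713 ≈ 0.2537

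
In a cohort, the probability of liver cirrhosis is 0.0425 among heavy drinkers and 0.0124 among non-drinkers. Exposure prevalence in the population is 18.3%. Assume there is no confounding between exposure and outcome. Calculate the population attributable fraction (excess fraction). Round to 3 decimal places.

PAF ≈ 0.308

Let p₁ = 0.0425, p₀ = 0.0124.
Overall risk P(Y=1) = π·p₁ + (1−π)·p₀ = 0.183×0.0425 + 0.817×0.0124 = 0.017908.
Under exogeneity, PAF = [P(Y=1) − p₀] / P(Y=1).
PAF = (0.017908 − 0.0124) / 0.017908 ≈ 0.3076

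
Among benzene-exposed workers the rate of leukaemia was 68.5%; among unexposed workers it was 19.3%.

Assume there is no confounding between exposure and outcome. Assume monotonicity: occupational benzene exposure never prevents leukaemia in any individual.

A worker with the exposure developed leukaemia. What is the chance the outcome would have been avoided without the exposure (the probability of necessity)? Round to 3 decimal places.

PN ≈ 0.718

p₁ = 0.685, p₀ = 0.193.
Under exogeneity and monotonicity, PN = (p₁ − p₀) / p₁.
PN = (0.685 − 0.193) / 0.685 = 0.492 / 0.685 ≈ 0.7182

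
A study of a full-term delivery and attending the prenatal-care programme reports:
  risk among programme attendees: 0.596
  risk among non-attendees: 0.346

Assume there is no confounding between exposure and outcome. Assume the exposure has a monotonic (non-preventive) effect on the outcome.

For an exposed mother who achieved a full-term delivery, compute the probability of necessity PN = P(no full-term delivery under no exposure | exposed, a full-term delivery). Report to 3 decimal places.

PN ≈ 0.419

Let p₁ = 0.596, p₀ = 0.346.
Under exogeneity and monotonicity, PN = (p₁ − p₀) / p₁.
PN = (0.596 − 0.346) / 0.596 = 0.25 / 0.596 ≈ 0.4195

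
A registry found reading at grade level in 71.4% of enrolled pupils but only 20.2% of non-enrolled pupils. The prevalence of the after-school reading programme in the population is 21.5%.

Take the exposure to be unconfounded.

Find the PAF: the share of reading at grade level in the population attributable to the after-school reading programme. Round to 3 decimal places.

PAF ≈ 0.353

p₁ = 0.714, p₀ = 0.202.
Overall risk P(Y=1) = π·p₁ + (1−π)·p₀ = 0.215×0.714 + 0.785×0.202 = 0.31208.
Under exogeneity, PAF = [P(Y=1) − p₀] / P(Y=1).
PAF = (0.31208 − 0.202) / 0.31208 ≈ 0.3527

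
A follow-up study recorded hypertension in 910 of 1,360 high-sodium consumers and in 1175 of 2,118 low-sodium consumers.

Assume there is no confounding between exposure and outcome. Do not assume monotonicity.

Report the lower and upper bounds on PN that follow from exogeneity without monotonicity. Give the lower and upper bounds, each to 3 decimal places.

p₁ = P(outcome | exposed) = 910/1360 = 0.66912
p₀ = P(outcome | unexposed) = 1175/2118 = 0.55477
Under exogeneity alone the bounds on PN are max{0,(p₁−p₀)/p₁} ≤ PN ≤ min{1,(1−p₀)/p₁}.
  lower = (p₁ − p₀)/p₁ = 0.11435 / 0.66912 ≈ 0.1709
  upper = min{1, (1 − p₀)/p₁} = 0.44523 / 0.66912 ≈ 0.6654

0.171 ≤ PN ≤ 0.665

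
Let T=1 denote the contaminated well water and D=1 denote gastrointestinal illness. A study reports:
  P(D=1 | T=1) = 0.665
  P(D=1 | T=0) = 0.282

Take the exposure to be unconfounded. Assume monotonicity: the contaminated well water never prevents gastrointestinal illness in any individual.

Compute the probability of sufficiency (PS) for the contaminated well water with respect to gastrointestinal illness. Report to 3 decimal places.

PS ≈ 0.533

Let p₁ = 0.665, p₀ = 0.282.
Under exogeneity and monotonicity, PS = (p₁ − p₀) / (1 − p₀).
PS = (0.665 − 0.282) / (1 − 0.282) = 0.383 / 0.718 ≈ 0.5334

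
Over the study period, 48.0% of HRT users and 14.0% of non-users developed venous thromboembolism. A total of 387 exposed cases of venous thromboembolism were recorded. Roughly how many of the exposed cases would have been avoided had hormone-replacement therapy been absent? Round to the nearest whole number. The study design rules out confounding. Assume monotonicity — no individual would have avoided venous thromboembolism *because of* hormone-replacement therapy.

p₁ = 0.48, p₀ = 0.14.
PN = (p₁ − p₀)/p₁ = (0.48 − 0.14) / 0.48 ≈ 0.70833.
Attributable cases ≈ PN × (exposed cases) = 0.70833 × 387 ≈ 274.12.

about 274 cases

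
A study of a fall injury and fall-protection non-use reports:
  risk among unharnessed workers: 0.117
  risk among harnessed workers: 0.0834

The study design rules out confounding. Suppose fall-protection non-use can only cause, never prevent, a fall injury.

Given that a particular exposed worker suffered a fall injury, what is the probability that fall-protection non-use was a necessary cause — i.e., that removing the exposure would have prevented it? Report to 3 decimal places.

Let p₁ = 0.117, p₀ = 0.0834.
Under exogeneity and monotonicity, PN = (p₁ − p₀) / p₁.
PN = (0.117 − 0.0834) / 0.117 = 0.0336 / 0.117 ≈ 0.2872

PN ≈ 0.287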